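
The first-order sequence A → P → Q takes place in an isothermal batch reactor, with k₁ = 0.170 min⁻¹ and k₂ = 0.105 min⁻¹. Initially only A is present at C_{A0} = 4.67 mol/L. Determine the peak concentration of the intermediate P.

At the optimum, C_{P,max}/C_{A0} = (k₁/k₂)^[k₂/(k₂−k₁)].
= (0.170/0.105)^(0.105/(0.105−0.170)) = (1.619)^(-1.615) = 0.4592.
C_{P,max} = 0.4592×4.67 = 2.14 mol/L.

2.14 mol/L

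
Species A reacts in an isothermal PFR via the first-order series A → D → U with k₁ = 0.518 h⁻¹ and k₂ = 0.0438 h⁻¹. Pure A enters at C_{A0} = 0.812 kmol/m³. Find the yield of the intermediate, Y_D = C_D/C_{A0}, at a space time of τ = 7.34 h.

0.768

Solving the coupled first-order balances gives C_D(τ) = [k₁/(k₂−k₁)]·C_{A0}·(e^(−k₁τ) − e^(−k₂τ)).
e^(−k₁τ) = e^(−0.518×7.34) = e^(−3.802) = 0.02232; e^(−k₂τ) = e^(−0.3215) = 0.7251.
C_D = 0.518×0.812/(0.0438−0.518) × (0.02232−0.7251) = (-0.8870)×(-0.7027) = 0.6233 kmol/m³.
Y_D = C_D/C_{A0} = 0.6233/0.812 = 0.768.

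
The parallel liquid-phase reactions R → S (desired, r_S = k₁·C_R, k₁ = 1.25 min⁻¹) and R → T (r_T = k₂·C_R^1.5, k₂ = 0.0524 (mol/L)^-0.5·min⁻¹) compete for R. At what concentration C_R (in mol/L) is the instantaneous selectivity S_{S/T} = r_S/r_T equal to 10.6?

5.06 mol/L

S_{S/T} = (k₁/k₂)·C_R^-0.5 ⇒ C_R = (S·k₂/k₁)^(-2).
= (10.6×0.0524/1.25)^(-2) = (0.4444)^(-2) = 5.06 mol/L.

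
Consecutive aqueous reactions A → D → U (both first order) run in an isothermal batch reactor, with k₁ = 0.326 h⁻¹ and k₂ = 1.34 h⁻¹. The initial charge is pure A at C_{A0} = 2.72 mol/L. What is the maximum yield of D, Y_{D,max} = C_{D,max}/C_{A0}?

Evaluating C_D at t_opt = ln(k₂/k₁)/(k₂−k₁) gives C_{D,max}/C_{A0} = (k₁/k₂)^[k₂/(k₂−k₁)].
= (0.326/1.34)^(1.34/(1.34−0.326)) = (0.2433)^(1.321) = 0.1544.

0.154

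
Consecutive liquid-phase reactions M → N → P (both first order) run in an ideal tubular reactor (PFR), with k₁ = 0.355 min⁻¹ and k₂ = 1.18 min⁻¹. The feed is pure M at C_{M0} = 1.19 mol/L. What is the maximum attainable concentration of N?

For a first-order series the maximum intermediate yield is C_{N,max}/C_{M0} = (k₁/k₂)^[k₂/(k₂−k₁)].
= (0.355/1.18)^(1.18/(1.18−0.355)) = (0.3008)^(1.430) = 0.1794.
C_{N,max} = 0.1794×1.19 = 0.214 mol/L.

0.214 mol/L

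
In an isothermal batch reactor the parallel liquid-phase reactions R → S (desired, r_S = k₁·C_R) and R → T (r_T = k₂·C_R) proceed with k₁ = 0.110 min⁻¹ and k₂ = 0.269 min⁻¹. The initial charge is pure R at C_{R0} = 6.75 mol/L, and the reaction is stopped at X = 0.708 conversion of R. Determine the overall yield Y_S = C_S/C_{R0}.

0.205

C_R = C_{R0}(1−X) = 1.971 mol/L.
Both paths are first order in R, so the instantaneous fraction to S is constant: dC_S/d(−C_R) = k₁/(k₁+k₂) = 0.2902.
C_S = 0.2902·(C_{R0}−C_R) = 0.2902×4.779 = 1.39 mol/L.
Y_S = C_S/C_{R0} = 1.387/6.75 = 0.205.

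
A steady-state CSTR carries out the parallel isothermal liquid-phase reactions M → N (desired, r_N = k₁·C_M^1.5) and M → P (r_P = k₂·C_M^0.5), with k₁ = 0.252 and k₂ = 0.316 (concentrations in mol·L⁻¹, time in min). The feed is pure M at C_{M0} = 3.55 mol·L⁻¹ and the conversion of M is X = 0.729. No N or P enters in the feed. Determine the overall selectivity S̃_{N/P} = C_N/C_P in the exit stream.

Exit C_M = C_{M0}(1−X) = 3.55×0.271 = 0.9621 mol·L⁻¹.
In a CSTR the entire volume is at exit conditions, so r_N = 0.252×0.9621^1.5 = 0.2378 and r_P = 0.316×0.9621^0.5 = 0.3099.
Overall selectivity = C_N/C_P = r_Nτ/(r_Pτ) = r_N/r_P = 0.767.

0.767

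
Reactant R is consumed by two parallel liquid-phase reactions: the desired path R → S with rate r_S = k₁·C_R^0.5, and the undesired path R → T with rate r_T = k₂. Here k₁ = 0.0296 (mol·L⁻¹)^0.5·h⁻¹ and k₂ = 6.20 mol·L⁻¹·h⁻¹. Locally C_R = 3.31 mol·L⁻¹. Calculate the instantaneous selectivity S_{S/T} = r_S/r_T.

0.00869

S_{S/T} = r_S/r_T = (k₁·C_R^0.5)/(k₂) = (k₁/k₂)·C_R^0.5.
= (0.0296×3.310^0.5) / (6.20) = 0.05385/6.200 = 0.00869.
Since the desired path is higher order in R, keeping C_R high (PFR or concentrated feed) favours S.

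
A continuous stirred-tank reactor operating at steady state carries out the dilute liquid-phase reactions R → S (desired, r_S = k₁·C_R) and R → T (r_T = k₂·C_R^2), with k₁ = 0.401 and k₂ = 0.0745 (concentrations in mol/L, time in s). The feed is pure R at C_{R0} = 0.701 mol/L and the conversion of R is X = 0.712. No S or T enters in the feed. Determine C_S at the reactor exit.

0.481 mol/L

Exit C_R = C_{R0}(1−X) = 0.701×0.288 = 0.2019 mol/L.
A CSTR operates uniformly at the exit composition, giving r_S = 0.08096 and r_T = 0.003037 (each k·C_R^n at C_R = 0.2019).
Fraction of consumed R going to S: r_S/(r_S+r_T) = 0.9638.
C_S = 0.9638·C_{R0}·X = 0.9638×0.701×0.712 = 0.481 mol/L.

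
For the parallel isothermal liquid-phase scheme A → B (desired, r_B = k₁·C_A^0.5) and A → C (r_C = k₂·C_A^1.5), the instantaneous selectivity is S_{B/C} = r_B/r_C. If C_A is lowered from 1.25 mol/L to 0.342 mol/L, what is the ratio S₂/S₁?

S_{B/C} = (k₁/k₂)·C_A⁻¹, so S₂/S₁ = (C_{A,2}/C_{A,1})⁻¹.
= 1.25/0.342 = 3.65.
Selectivity toward B rises as C_A falls — low-concentration operation is favoured.

3.65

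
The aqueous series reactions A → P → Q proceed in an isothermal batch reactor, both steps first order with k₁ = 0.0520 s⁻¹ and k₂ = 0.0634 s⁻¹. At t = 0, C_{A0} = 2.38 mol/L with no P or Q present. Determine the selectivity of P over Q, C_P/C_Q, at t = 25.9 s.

The intermediate concentration in a first-order A→B→C sequence is C_P = k₁C_{A0}(e^(−k₁t) − e^(−k₂t))/(k₂−k₁).
e^(−k₁t) = e^(−0.0520×25.9) = e^(−1.347) = 0.2601; e^(−k₂t) = e^(−1.642) = 0.1936.
C_P = 0.0520×2.38/(0.0634−0.0520) × (0.2601−0.1936) = 10.86×0.06649 = 0.7218 mol/L.
C_A = C_{A0}e^(−k₁t) = 0.6190 mol/L, so C_Q = C_{A0}−C_A−C_P = 1.039 mol/L; C_P/C_Q = 0.695.

0.695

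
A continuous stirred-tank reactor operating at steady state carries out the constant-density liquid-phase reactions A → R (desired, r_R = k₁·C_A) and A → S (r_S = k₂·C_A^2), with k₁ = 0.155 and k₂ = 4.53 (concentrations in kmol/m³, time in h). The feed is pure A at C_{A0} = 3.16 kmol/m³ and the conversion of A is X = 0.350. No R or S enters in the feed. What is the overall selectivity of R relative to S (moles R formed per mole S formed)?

Exit C_A = C_{A0}(1−X) = 3.16×0.650 = 2.054 kmol/m³.
A CSTR operates uniformly at the exit composition, giving r_R = 0.3184 and r_S = 19.11 (each k·C_A^n at C_A = 2.054).
Overall selectivity = C_R/C_S = r_Rτ/(r_Sτ) = r_R/r_S = 0.0167.

0.0167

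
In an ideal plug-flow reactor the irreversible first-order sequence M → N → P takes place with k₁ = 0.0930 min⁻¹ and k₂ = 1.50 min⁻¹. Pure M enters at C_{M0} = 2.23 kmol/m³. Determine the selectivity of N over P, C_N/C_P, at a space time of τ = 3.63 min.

For first-order series with pure M initially, C_N(τ) = k₁C_{M0}/(k₂−k₁)·(e^(−k₁τ) − e^(−k₂τ)).
e^(−k₁τ) = e^(−0.0930×3.63) = e^(−0.3376) = 0.7135; e^(−k₂τ) = e^(−5.445) = 0.004318.
C_N = 0.0930×2.23/(1.50−0.0930) × (0.7135−0.004318) = 0.1474×0.7092 = 0.1045 kmol/m³.
C_M = C_{M0}e^(−k₁τ) = 1.591 kmol/m³, so C_P = C_{M0}−C_M−C_N = 0.5344 kmol/m³; C_N/C_P = 0.196.

0.196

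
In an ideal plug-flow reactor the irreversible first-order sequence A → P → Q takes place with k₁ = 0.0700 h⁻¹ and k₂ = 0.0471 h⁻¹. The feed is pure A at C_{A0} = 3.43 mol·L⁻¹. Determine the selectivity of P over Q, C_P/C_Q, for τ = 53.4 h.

The intermediate concentration in a first-order A→B→C sequence is C_P = k₁C_{A0}(e^(−k₁τ) − e^(−k₂τ))/(k₂−k₁).
e^(−k₁τ) = e^(−0.0700×53.4) = e^(−3.738) = 0.02380; e^(−k₂τ) = e^(−2.515) = 0.08085.
C_P = 0.0700×3.43/(0.0471−0.0700) × (0.02380−0.08085) = (-10.48)×(-0.05705) = 0.5982 mol·L⁻¹.
C_A = C_{A0}e^(−k₁τ) = 0.08164 mol·L⁻¹, so C_Q = C_{A0}−C_A−C_P = 2.750 mol·L⁻¹; C_P/C_Q = 0.217.

0.217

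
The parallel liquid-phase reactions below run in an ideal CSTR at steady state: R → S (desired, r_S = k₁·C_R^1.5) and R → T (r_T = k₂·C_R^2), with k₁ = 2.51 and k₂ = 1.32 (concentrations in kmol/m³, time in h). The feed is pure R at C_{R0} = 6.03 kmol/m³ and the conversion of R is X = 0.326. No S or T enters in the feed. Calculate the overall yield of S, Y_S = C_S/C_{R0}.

0.158

Exit C_R = C_{R0}(1−X) = 6.03×0.674 = 4.064 kmol/m³.
Rates in a CSTR are evaluated at the outlet concentration: r_S = 2.51×4.064^1.5 = 20.57, r_T = 1.32×4.064^2 = 21.80.
Fraction of consumed R going to S: r_S/(r_S+r_T) = 0.4854.
C_S = 0.4854·C_{R0}·X = 0.4854×6.03×0.326 = 0.954 kmol/m³; Y_S = C_S/C_{R0} = 0.158.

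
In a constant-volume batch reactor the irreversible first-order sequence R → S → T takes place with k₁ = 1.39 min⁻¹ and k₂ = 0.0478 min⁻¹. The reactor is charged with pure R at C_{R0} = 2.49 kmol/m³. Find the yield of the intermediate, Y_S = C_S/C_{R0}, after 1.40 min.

Solving the coupled first-order balances gives C_S(t) = [k₁/(k₂−k₁)]·C_{R0}·(e^(−k₁t) − e^(−k₂t)).
e^(−k₁t) = e^(−1.39×1.40) = e^(−1.946) = 0.1428; e^(−k₂t) = e^(−0.06692) = 0.9353.
C_S = 1.39×2.49/(0.0478−1.39) × (0.1428−0.9353) = (-2.579)×(-0.7924) = 2.043 kmol/m³.
Y_S = C_S/C_{R0} = 2.043/2.49 = 0.821.

0.821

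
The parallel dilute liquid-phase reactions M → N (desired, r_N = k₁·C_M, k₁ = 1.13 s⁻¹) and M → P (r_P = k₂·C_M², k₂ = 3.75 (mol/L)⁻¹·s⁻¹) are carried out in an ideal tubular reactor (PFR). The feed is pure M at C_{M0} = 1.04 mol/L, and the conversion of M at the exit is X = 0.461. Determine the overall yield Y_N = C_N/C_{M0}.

C_M = C_{M0}(1−X) = 0.5606 mol/L.
Along a PFR/batch, dC_N/dC_M = −r_N/(r_N+r_P) = −k₁/(k₁+k₂·C_M).
Integrating from C_{M0} to C_M: C_N = (1.13/3.75)·ln[(1.13+3.75·1.04)/(1.13+3.75·0.561)] = 0.3013·ln(5.030/3.232) = 0.1333 mol/L.
Y_N = C_N/C_{M0} = 0.1333/1.04 = 0.128.

0.128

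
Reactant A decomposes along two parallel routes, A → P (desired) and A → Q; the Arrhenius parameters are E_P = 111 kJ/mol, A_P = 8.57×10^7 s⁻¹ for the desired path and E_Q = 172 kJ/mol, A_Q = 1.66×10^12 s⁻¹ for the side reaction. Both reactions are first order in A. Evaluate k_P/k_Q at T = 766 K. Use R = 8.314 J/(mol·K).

0.746

k_P/k_Q = (A_P/A_Q)·exp[−(E_P−E_Q)/(RT)] = (A_P/A_Q)·exp[(E_Q−E_P)/(RT)].
(E_Q−E_P)/(RT) = (172−111)×10³/(8.314×766) = 61000/6369 = 9.578.
k_P/k_Q = (8.57×10^7/1.66×10^12)·exp(9.578) = 5.163×10^-5 × 14449 = 0.746.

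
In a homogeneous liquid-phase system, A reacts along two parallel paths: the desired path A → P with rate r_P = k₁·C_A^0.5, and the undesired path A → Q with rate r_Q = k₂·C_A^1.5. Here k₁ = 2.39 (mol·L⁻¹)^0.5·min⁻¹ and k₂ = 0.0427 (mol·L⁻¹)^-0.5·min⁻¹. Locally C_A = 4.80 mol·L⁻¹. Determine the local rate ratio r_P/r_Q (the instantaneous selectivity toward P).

S_{P/Q} = r_P/r_Q = (k₁·C_A^0.5)/(k₂·C_A^1.5) = (k₁/k₂)·C_A⁻¹.
= (2.39×4.800^0.5) / (0.0427×4.800^1.5) = 5.236/0.4490 = 11.7.
The undesired path is higher order in A, so low C_A (CSTR or dilute feed) favours P.

11.7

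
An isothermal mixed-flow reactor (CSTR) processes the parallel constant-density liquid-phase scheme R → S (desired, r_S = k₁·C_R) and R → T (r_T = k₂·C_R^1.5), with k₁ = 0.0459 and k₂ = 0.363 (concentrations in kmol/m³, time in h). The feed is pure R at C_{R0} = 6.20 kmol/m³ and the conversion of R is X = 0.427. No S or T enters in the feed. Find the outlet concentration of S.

Exit C_R = C_{R0}(1−X) = 6.20×0.573 = 3.553 kmol/m³.
A CSTR operates uniformly at the exit composition, giving r_S = 0.1631 and r_T = 2.431 (each k·C_R^n at C_R = 3.553).
Fraction of consumed R going to S: r_S/(r_S+r_T) = 0.06287.
C_S = 0.06287·C_{R0}·X = 0.06287×6.20×0.427 = 0.166 kmol/m³.

0.166 kmol/m³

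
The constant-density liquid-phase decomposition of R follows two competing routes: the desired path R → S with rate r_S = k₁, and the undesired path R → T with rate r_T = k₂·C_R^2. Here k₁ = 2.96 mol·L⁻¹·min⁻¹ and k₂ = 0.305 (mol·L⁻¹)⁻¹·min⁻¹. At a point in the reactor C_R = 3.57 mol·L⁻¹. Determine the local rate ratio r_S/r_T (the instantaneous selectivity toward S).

0.761

S_{S/T} = r_S/r_T = (k₁)/(k₂·C_R^2) = (k₁/k₂)·C_R^-2.
= (2.96) / (0.305×3.570^2) = 2.960/3.887 = 0.761.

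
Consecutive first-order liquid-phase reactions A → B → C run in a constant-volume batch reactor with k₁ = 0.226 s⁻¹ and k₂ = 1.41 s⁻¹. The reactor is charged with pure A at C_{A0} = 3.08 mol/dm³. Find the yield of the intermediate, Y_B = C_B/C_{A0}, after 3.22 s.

Solving the coupled first-order balances gives C_B(t) = [k₁/(k₂−k₁)]·C_{A0}·(e^(−k₁t) − e^(−k₂t)).
e^(−k₁t) = e^(−0.226×3.22) = e^(−0.7277) = 0.4830; e^(−k₂t) = e^(−4.540) = 0.01067.
C_B = 0.226×3.08/(1.41−0.226) × (0.4830−0.01067) = 0.5879×0.4723 = 0.2777 mol/dm³.
Y_B = C_B/C_{A0} = 0.2777/3.08 = 0.0902.

0.0902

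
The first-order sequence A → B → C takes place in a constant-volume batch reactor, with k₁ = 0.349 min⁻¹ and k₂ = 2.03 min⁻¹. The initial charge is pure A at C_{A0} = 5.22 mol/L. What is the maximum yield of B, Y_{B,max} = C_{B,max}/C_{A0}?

At the optimum, C_{B,max}/C_{A0} = (k₁/k₂)^[k₂/(k₂−k₁)].
= (0.349/2.03)^(2.03/(2.03−0.349)) = (0.1719)^(1.208) = 0.1193.

0.119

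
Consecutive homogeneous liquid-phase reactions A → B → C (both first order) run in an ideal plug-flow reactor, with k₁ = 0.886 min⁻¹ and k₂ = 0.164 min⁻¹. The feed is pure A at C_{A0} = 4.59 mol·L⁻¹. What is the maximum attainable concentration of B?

3.13 mol·L⁻¹

For a first-order series the maximum intermediate yield is C_{B,max}/C_{A0} = (k₁/k₂)^[k₂/(k₂−k₁)].
= (0.886/0.164)^(0.164/(0.164−0.886)) = (5.402)^(-0.2271) = 0.6817.
C_{B,max} = 0.6817×4.59 = 3.13 mol·L⁻¹.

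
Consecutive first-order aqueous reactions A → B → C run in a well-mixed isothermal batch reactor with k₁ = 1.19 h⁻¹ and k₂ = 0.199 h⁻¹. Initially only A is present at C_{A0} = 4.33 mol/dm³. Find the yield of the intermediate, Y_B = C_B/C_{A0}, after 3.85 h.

The intermediate concentration in a first-order A→B→C sequence is C_B = k₁C_{A0}(e^(−k₁t) − e^(−k₂t))/(k₂−k₁).
e^(−k₁t) = e^(−1.19×3.85) = e^(−4.582) = 0.01024; e^(−k₂t) = e^(−0.7662) = 0.4648.
C_B = 1.19×4.33/(0.199−1.19) × (0.01024−0.4648) = (-5.199)×(-0.4546) = 2.363 mol/dm³.
Y_B = C_B/C_{A0} = 2.363/4.33 = 0.546.

0.546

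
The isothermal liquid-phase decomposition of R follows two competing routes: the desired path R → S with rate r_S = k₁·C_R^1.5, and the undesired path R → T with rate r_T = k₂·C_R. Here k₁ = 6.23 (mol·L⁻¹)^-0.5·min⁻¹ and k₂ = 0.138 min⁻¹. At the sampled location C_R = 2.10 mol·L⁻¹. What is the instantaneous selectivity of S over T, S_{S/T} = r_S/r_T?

S_{S/T} = r_S/r_T = (k₁·C_R^1.5)/(k₂·C_R) = (k₁/k₂)·C_R^0.5.
= (6.23×2.100^1.5) / (0.138×2.100) = 18.96/0.2898 = 65.4.

65.4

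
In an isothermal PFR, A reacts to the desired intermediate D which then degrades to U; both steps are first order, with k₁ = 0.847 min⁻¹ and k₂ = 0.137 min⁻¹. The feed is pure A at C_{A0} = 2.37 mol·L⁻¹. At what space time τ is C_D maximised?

The intermediate peaks when r₁ = r₂, i.e. k₁e^(−k₁τ) = k₂e^(−k₂τ), giving τ_opt = ln(k₂/k₁)/(k₂−k₁).
= ln(0.137/0.847)/(0.137−0.847) = ln(0.1617)/-0.7100 = -1.822/-0.7100 = 2.57 min.

2.57 min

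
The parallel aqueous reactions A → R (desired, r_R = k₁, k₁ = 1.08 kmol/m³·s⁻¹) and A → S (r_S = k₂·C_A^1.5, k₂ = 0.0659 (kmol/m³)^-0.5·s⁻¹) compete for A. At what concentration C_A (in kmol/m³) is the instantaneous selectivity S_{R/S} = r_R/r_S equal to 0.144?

S_{R/S} = (k₁/k₂)·C_A^-1.5 ⇒ C_A = (S·k₂/k₁)^(1/(-1.5)).
= (0.144×0.0659/1.08)^(-0.6667) = (0.008787)^(-0.6667) = 23.5 kmol/m³.

23.5 kmol/m³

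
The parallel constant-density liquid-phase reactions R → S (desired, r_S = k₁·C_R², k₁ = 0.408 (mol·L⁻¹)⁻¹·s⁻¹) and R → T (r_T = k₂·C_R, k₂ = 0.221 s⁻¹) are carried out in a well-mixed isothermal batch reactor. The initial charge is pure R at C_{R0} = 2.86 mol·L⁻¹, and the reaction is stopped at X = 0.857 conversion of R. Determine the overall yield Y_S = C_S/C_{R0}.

C_R = C_{R0}(1−X) = 0.4090 mol·L⁻¹.
Along a PFR/batch, dC_T/dC_R = −r_T/(r_S+r_T) = −k₂/(k₂+k₁·C_R).
Integrating from C_{R0} to C_R: C_T = (0.221/0.408)·ln[(0.221+0.408·2.86)/(0.221+0.408·0.409)] = 0.5417·ln(1.388/0.3879) = 0.6906 mol·L⁻¹.
Then C_S = (C_{R0}−C_R) − C_T = 2.451 − 0.6906 = 1.760 mol·L⁻¹.
Y_S = C_S/C_{R0} = 1.760/2.86 = 0.616.

0.616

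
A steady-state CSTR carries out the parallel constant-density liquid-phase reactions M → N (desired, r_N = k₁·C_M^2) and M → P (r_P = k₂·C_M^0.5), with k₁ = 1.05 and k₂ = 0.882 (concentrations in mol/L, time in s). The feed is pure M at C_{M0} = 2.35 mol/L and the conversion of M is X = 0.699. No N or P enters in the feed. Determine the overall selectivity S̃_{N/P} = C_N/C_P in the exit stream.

0.708

Exit C_M = C_{M0}(1−X) = 2.35×0.301 = 0.7074 mol/L.
Rates in a CSTR are evaluated at the outlet concentration: r_N = 1.05×0.7074^2 = 0.5254, r_P = 0.882×0.7074^0.5 = 0.7418.
Overall selectivity = C_N/C_P = r_Nτ/(r_Pτ) = r_N/r_P = 0.708.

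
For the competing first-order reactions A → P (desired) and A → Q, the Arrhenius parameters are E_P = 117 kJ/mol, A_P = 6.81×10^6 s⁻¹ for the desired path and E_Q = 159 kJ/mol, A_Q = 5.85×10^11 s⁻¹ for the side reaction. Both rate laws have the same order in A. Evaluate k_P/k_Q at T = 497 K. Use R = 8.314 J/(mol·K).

Since both paths have the same order in A, the concentration cancels and S_{P/Q} = k_P/k_Q = (A_P/A_Q)·exp[(E_Q−E_P)/(RT)].
(E_Q−E_P)/(RT) = (159−117)×10³/(8.314×497) = 42000/4132 = 10.16.
k_P/k_Q = (6.81×10^6/5.85×10^11)·exp(10.16) = 1.164×10^-5 × 25963 = 0.302.
Since E_P < E_Q, lowering the temperature improves selectivity toward P.

0.302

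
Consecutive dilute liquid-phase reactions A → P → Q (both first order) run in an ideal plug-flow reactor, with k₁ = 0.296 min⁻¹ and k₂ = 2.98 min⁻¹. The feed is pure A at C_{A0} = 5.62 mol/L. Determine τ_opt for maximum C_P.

For first-order series the maximum of C_P occurs at τ_opt = ln(k₂/k₁)/(k₂−k₁).
= ln(2.98/0.296)/(2.98−0.296) = ln(10.07)/2.684 = 2.309/2.684 = 0.860 min.

0.860 min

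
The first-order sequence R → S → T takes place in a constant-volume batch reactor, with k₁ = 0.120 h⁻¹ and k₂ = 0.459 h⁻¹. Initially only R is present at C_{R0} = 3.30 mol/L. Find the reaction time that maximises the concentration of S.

Setting dC_S/dt = 0 gives t_opt = ln(k₂/k₁)/(k₂−k₁).
= ln(0.459/0.120)/(0.459−0.120) = ln(3.825)/0.3390 = 1.342/0.3390 = 3.96 h.

3.96 h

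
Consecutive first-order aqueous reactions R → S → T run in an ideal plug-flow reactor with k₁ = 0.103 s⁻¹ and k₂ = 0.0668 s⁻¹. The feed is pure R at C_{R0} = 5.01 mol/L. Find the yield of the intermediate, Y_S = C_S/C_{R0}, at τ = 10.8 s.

0.448

Solving the coupled first-order balances gives C_S(τ) = [k₁/(k₂−k₁)]·C_{R0}·(e^(−k₁τ) − e^(−k₂τ)).
e^(−k₁τ) = e^(−0.103×10.8) = e^(−1.112) = 0.3288; e^(−k₂τ) = e^(−0.7214) = 0.4861.
C_S = 0.103×5.01/(0.0668−0.103) × (0.3288−0.4861) = (-14.25)×(-0.1573) = 2.242 mol/L.
Y_S = C_S/C_{R0} = 2.242/5.01 = 0.448.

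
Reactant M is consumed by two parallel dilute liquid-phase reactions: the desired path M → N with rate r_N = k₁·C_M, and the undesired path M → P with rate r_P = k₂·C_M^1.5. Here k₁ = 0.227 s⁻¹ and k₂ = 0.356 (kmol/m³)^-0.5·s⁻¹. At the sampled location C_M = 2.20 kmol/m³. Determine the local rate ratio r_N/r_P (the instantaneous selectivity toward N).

0.430

S_{N/P} = r_N/r_P = (k₁·C_M)/(k₂·C_M^1.5) = (k₁/k₂)·C_M^-0.5.
= (0.227×2.200) / (0.356×2.200^1.5) = 0.4994/1.162 = 0.430.
The undesired path is higher order in M, so low C_M (CSTR or dilute feed) favours N.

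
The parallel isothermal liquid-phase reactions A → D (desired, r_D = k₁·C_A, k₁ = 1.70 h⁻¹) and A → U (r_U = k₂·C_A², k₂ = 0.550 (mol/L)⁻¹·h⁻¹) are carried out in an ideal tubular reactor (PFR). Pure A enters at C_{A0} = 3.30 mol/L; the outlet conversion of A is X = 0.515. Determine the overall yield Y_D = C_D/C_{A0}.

C_A = C_{A0}(1−X) = 1.600 mol/L.
Along a PFR/batch, dC_D/dC_A = −r_D/(r_D+r_U) = −k₁/(k₁+k₂·C_A).
Integrating from C_{A0} to C_A: C_D = (1.70/0.550)·ln[(1.70+0.550·3.30)/(1.70+0.550·1.60)] = 3.091·ln(3.515/2.580) = 0.9555 mol/L.
Y_D = C_D/C_{A0} = 0.9555/3.30 = 0.290.

0.290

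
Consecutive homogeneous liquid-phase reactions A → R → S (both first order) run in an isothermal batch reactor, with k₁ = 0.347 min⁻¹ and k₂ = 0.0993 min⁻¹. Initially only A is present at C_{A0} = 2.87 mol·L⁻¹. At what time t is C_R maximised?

The intermediate peaks when r₁ = r₂, i.e. k₁e^(−k₁t) = k₂e^(−k₂t), giving t_opt = ln(k₂/k₁)/(k₂−k₁).
= ln(0.0993/0.347)/(0.0993−0.347) = ln(0.2862)/-0.2477 = -1.251/-0.2477 = 5.05 min.

5.05 min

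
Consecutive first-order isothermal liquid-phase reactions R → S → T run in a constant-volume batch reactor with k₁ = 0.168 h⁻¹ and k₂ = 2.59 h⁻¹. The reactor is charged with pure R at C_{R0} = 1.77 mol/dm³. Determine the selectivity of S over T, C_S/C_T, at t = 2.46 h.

0.156

The intermediate concentration in a first-order A→B→C sequence is C_S = k₁C_{R0}(e^(−k₁t) − e^(−k₂t))/(k₂−k₁).
e^(−k₁t) = e^(−0.168×2.46) = e^(−0.4133) = 0.6615; e^(−k₂t) = e^(−6.371) = 0.001710.
C_S = 0.168×1.77/(2.59−0.168) × (0.6615−0.001710) = 0.1228×0.6598 = 0.08100 mol/dm³.
C_R = C_{R0}e^(−k₁t) = 1.171 mol/dm³, so C_T = C_{R0}−C_R−C_S = 0.5182 mol/dm³; C_S/C_T = 0.156.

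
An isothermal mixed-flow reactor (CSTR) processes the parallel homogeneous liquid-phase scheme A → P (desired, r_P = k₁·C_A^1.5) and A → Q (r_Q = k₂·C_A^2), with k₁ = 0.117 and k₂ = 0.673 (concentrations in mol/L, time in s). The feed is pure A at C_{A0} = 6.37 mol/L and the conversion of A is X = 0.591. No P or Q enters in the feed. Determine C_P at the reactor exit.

0.366 mol/L

Exit C_A = C_{A0}(1−X) = 6.37×0.409 = 2.605 mol/L.
Rates in a CSTR are evaluated at the outlet concentration: r_P = 0.117×2.605^1.5 = 0.4920, r_Q = 0.673×2.605^2 = 4.568.
Fraction of consumed A going to P: r_P/(r_P+r_Q) = 0.09723.
C_P = 0.09723·C_{A0}·X = 0.09723×6.37×0.591 = 0.366 mol/L.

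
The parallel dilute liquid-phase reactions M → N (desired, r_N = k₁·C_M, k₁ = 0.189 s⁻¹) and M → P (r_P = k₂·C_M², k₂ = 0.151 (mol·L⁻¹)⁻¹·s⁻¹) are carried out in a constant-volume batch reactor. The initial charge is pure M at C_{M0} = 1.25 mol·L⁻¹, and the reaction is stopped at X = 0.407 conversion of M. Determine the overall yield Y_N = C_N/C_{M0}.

0.228

C_M = C_{M0}(1−X) = 0.7412 mol·L⁻¹.
Along a PFR/batch, dC_N/dC_M = −r_N/(r_N+r_P) = −k₁/(k₁+k₂·C_M).
Integrating from C_{M0} to C_M: C_N = (0.189/0.151)·ln[(0.189+0.151·1.25)/(0.189+0.151·0.741)] = 1.252·ln(0.3778/0.3009) = 0.2846 mol·L⁻¹.
Y_N = C_N/C_{M0} = 0.2846/1.25 = 0.228.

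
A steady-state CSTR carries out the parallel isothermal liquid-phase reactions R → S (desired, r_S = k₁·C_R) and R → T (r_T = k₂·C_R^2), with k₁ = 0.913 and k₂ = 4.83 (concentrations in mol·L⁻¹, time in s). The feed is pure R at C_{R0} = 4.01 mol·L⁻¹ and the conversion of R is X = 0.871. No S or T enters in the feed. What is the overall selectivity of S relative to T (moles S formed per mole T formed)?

Exit C_R = C_{R0}(1−X) = 4.01×0.129 = 0.5173 mol·L⁻¹.
In a CSTR the entire volume is at exit conditions, so r_S = 0.913×0.5173 = 0.4723 and r_T = 4.83×0.5173^2 = 1.292.
Overall selectivity = C_S/C_T = r_Sτ/(r_Tτ) = r_S/r_T = 0.365.

0.365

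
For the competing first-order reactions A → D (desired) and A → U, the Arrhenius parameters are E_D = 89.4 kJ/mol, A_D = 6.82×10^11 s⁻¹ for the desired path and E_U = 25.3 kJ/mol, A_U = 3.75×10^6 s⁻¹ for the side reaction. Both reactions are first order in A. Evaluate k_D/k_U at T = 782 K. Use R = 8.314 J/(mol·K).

k_D/k_U = (A_D/A_U)·exp[−(E_D−E_U)/(RT)] = (A_D/A_U)·exp[(E_U−E_D)/(RT)].
(E_U−E_D)/(RT) = (25.3−89.4)×10³/(8.314×782) = -64100/6502 = -9.859.
k_D/k_U = (6.82×10^11/3.75×10^6)·exp(-9.859) = 1.819×10^5 × 5.226×10^-5 = 9.51.
Since E_D > E_U, raising the temperature improves selectivity toward D.

9.51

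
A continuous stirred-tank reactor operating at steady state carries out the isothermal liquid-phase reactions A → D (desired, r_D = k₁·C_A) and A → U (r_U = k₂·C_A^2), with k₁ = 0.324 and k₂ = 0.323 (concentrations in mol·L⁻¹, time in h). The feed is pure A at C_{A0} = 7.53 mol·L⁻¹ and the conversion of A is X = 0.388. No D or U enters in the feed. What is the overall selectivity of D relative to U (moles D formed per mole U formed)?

Exit C_A = C_{A0}(1−X) = 7.53×0.612 = 4.608 mol·L⁻¹.
A CSTR operates uniformly at the exit composition, giving r_D = 1.493 and r_U = 6.860 (each k·C_A^n at C_A = 4.608).
Overall selectivity = C_D/C_U = r_Dτ/(r_Uτ) = r_D/r_U = 0.218.

0.218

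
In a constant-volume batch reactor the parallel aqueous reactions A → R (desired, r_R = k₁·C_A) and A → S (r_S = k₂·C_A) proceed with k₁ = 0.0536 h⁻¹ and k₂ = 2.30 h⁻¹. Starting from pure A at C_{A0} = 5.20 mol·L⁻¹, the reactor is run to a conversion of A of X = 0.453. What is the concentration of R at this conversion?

C_A = C_{A0}(1−X) = 2.844 mol·L⁻¹.
Both paths are first order in A, so the instantaneous fraction to R is constant: dC_R/d(−C_A) = k₁/(k₁+k₂) = 0.02277.
C_R = 0.02277·(C_{A0}−C_A) = 0.02277×2.356 = 0.0536 mol·L⁻¹.

0.0536 mol·L⁻¹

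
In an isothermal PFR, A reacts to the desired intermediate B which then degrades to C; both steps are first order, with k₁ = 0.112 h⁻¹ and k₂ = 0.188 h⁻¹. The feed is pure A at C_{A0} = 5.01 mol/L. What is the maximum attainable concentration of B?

At the optimum, C_{B,max}/C_{A0} = (k₁/k₂)^[k₂/(k₂−k₁)].
= (0.112/0.188)^(0.188/(0.188−0.112)) = (0.5957)^(2.474) = 0.2777.
C_{B,max} = 0.2777×5.01 = 1.39 mol/L.

1.39 mol/L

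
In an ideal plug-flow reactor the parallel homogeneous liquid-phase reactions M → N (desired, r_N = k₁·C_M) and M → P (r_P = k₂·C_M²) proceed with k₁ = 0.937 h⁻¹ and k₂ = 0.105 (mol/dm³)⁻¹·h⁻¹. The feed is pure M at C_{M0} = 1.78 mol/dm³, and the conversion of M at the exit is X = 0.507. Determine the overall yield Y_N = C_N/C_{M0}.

0.442

C_M = C_{M0}(1−X) = 0.8775 mol/dm³.
Along a PFR/batch, dC_N/dC_M = −r_N/(r_N+r_P) = −k₁/(k₁+k₂·C_M).
Integrating from C_{M0} to C_M: C_N = (0.937/0.105)·ln[(0.937+0.105·1.78)/(0.937+0.105·0.878)] = 8.924·ln(1.124/1.029) = 0.7860 mol/dm³.
Y_N = C_N/C_{M0} = 0.7860/1.78 = 0.442.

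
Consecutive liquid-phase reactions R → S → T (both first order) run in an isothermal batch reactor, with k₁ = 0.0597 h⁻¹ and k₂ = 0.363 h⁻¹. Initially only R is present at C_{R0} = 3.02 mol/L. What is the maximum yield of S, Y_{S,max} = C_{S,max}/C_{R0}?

For a first-order series the maximum intermediate yield is C_{S,max}/C_{R0} = (k₁/k₂)^[k₂/(k₂−k₁)].
= (0.0597/0.363)^(0.363/(0.363−0.0597)) = (0.1645)^(1.197) = 0.1153.

0.115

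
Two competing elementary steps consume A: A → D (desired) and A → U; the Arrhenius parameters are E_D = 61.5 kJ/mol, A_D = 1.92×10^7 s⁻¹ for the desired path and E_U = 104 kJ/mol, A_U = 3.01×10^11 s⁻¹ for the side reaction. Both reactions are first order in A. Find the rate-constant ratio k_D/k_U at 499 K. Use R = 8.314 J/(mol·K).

k_D/k_U = (A_D/A_U)·exp[−(E_D−E_U)/(RT)] = (A_D/A_U)·exp[(E_U−E_D)/(RT)].
(E_U−E_D)/(RT) = (104−61.5)×10³/(8.314×499) = 42500/4149 = 10.24.
k_D/k_U = (1.92×10^7/3.01×10^11)·exp(10.24) = 6.379×10^-5 × 28119 = 1.79.
Since E_D < E_U, lowering the temperature improves selectivity toward D.

1.79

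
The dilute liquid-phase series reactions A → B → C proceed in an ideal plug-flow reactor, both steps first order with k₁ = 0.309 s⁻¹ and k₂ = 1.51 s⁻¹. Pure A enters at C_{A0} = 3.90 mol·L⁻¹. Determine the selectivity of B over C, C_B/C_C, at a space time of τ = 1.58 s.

0.533

The intermediate concentration in a first-order A→B→C sequence is C_B = k₁C_{A0}(e^(−k₁τ) − e^(−k₂τ))/(k₂−k₁).
e^(−k₁τ) = e^(−0.309×1.58) = e^(−0.4882) = 0.6137; e^(−k₂τ) = e^(−2.386) = 0.09202.
C_B = 0.309×3.90/(1.51−0.309) × (0.6137−0.09202) = 1.003×0.5217 = 0.5235 mol·L⁻¹.
C_A = C_{A0}e^(−k₁τ) = 2.393 mol·L⁻¹, so C_C = C_{A0}−C_A−C_B = 0.9830 mol·L⁻¹; C_B/C_C = 0.533.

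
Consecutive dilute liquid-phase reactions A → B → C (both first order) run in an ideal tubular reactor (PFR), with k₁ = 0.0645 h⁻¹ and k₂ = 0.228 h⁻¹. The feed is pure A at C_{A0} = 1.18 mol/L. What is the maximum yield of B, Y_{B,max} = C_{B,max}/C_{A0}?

At the optimum, C_{B,max}/C_{A0} = (k₁/k₂)^[k₂/(k₂−k₁)].
= (0.0645/0.228)^(0.228/(0.228−0.0645)) = (0.2829)^(1.394) = 0.1719.

0.172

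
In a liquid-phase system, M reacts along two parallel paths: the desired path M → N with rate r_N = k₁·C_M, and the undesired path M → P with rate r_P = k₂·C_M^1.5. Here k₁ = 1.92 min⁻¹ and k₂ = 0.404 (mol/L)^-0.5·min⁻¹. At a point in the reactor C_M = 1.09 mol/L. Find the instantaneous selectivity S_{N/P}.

4.55

S_{N/P} = r_N/r_P = (k₁·C_M)/(k₂·C_M^1.5) = (k₁/k₂)·C_M^-0.5.
= (1.92×1.090) / (0.404×1.090^1.5) = 2.093/0.4597 = 4.55.
The undesired path is higher order in M, so low C_M (CSTR or dilute feed) favours N.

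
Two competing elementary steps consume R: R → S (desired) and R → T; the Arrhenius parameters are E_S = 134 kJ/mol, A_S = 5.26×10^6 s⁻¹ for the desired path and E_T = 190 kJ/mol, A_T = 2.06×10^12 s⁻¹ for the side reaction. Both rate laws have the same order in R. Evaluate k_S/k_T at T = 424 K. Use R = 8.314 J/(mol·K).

Since both paths have the same order in R, the concentration cancels and S_{S/T} = k_S/k_T = (A_S/A_T)·exp[(E_T−E_S)/(RT)].
(E_T−E_S)/(RT) = (190−134)×10³/(8.314×424) = 56000/3525 = 15.89.
k_S/k_T = (5.26×10^6/2.06×10^12)·exp(15.89) = 2.553×10^-6 × 7.928×10^6 = 20.2.
Since E_S < E_T, lowering the temperature improves selectivity toward S.

20.2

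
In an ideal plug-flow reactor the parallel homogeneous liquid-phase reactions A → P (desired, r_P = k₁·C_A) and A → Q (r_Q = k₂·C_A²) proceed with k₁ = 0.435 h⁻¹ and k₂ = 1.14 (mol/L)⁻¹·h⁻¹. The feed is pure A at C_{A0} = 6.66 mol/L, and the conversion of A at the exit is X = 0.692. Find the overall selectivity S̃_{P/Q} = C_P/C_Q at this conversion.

0.0965

C_A = C_{A0}(1−X) = 2.051 mol/L.
Along a PFR/batch, dC_P/dC_A = −r_P/(r_P+r_Q) = −k₁/(k₁+k₂·C_A).
Integrating from C_{A0} to C_A: C_P = (0.435/1.14)·ln[(0.435+1.14·6.66)/(0.435+1.14·2.05)] = 0.3816·ln(8.027/2.773) = 0.4055 mol/L.
C_Q = (C_{A0}−C_A)−C_P = 4.203 mol/L; S̃_{P/Q} = 0.4055/4.203 = 0.0965.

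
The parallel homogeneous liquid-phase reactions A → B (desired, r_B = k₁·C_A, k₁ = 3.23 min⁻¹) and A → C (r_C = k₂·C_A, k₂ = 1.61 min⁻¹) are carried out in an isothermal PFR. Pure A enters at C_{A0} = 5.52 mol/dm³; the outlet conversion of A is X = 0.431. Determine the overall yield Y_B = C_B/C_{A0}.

C_A = C_{A0}(1−X) = 3.141 mol/dm³.
Both paths are first order in A, so the instantaneous fraction to B is constant: dC_B/d(−C_A) = k₁/(k₁+k₂) = 0.6674.
C_B = 0.6674·(C_{A0}−C_A) = 0.6674×2.379 = 1.59 mol/dm³.
Y_B = C_B/C_{A0} = 1.588/5.52 = 0.288.

0.288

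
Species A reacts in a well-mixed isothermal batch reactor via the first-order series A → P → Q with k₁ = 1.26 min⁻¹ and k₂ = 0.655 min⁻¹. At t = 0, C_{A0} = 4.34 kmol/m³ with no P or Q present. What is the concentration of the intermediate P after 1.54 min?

2.00 kmol/m³

Solving the coupled first-order balances gives C_P(t) = [k₁/(k₂−k₁)]·C_{A0}·(e^(−k₁t) − e^(−k₂t)).
e^(−k₁t) = e^(−1.26×1.54) = e^(−1.940) = 0.1436; e^(−k₂t) = e^(−1.009) = 0.3647.
C_P = 1.26×4.34/(0.655−1.26) × (0.1436−0.3647) = (-9.039)×(-0.2210) = 1.998 kmol/m³.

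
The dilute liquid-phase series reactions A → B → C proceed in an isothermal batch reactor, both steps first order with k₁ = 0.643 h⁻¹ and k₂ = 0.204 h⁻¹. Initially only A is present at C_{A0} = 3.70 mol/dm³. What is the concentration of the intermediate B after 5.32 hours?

1.65 mol/dm³

The intermediate concentration in a first-order A→B→C sequence is C_B = k₁C_{A0}(e^(−k₁t) − e^(−k₂t))/(k₂−k₁).
e^(−k₁t) = e^(−0.643×5.32) = e^(−3.421) = 0.03269; e^(−k₂t) = e^(−1.085) = 0.3378.
C_B = 0.643×3.70/(0.204−0.643) × (0.03269−0.3378) = (-5.419)×(-0.3051) = 1.654 mol/dm³.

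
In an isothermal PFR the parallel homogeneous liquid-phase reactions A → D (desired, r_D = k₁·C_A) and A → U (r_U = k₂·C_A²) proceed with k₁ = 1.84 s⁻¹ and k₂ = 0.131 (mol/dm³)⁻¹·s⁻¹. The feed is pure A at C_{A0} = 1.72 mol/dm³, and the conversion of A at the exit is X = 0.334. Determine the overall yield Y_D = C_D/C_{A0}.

C_A = C_{A0}(1−X) = 1.146 mol/dm³.
Along a PFR/batch, dC_D/dC_A = −r_D/(r_D+r_U) = −k₁/(k₁+k₂·C_A).
Integrating from C_{A0} to C_A: C_D = (1.84/0.131)·ln[(1.84+0.131·1.72)/(1.84+0.131·1.15)] = 14.05·ln(2.065/1.990) = 0.5214 mol/dm³.
Y_D = C_D/C_{A0} = 0.5214/1.72 = 0.303.

0.303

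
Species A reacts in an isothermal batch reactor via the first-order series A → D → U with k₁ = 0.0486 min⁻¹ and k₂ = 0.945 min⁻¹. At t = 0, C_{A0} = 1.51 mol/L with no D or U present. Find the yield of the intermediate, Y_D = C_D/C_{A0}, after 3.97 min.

0.0434

Solving the coupled first-order balances gives C_D(t) = [k₁/(k₂−k₁)]·C_{A0}·(e^(−k₁t) − e^(−k₂t)).
e^(−k₁t) = e^(−0.0486×3.97) = e^(−0.1929) = 0.8245; e^(−k₂t) = e^(−3.752) = 0.02348.
C_D = 0.0486×1.51/(0.945−0.0486) × (0.8245−0.02348) = 0.08187×0.8011 = 0.06558 mol/L.
Y_D = C_D/C_{A0} = 0.06558/1.51 = 0.0434.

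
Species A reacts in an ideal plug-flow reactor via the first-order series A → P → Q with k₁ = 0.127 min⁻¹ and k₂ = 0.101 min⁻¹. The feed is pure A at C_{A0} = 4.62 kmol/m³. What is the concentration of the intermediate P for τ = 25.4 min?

0.839 kmol/m³

For first-order series with pure A initially, C_P(τ) = k₁C_{A0}/(k₂−k₁)·(e^(−k₁τ) − e^(−k₂τ)).
e^(−k₁τ) = e^(−0.127×25.4) = e^(−3.226) = 0.03972; e^(−k₂τ) = e^(−2.565) = 0.07689.
C_P = 0.127×4.62/(0.101−0.127) × (0.03972−0.07689) = (-22.57)×(-0.03716) = 0.8387 kmol/m³.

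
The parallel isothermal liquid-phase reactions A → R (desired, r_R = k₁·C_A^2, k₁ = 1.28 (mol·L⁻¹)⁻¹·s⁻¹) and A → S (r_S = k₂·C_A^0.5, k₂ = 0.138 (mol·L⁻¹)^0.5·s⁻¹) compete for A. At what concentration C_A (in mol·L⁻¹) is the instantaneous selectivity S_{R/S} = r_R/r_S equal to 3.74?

S_{R/S} = (k₁/k₂)·C_A^1.5 ⇒ C_A = (S·k₂/k₁)^(1/1.5).
= (3.74×0.138/1.28)^(0.6667) = (0.4032)^(0.6667) = 0.546 mol·L⁻¹.

0.546 mol·L⁻¹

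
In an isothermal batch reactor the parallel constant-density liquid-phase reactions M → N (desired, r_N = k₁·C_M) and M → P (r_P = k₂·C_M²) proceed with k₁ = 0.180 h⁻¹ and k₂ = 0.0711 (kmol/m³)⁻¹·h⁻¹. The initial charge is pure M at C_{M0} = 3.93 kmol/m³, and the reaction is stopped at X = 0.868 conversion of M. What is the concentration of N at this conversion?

1.90 kmol/m³

C_M = C_{M0}(1−X) = 0.5188 kmol/m³.
Along a PFR/batch, dC_N/dC_M = −r_N/(r_N+r_P) = −k₁/(k₁+k₂·C_M).
Integrating from C_{M0} to C_M: C_N = (0.180/0.0711)·ln[(0.180+0.0711·3.93)/(0.180+0.0711·0.519)] = 2.532·ln(0.4594/0.2169) = 1.900 kmol/m³.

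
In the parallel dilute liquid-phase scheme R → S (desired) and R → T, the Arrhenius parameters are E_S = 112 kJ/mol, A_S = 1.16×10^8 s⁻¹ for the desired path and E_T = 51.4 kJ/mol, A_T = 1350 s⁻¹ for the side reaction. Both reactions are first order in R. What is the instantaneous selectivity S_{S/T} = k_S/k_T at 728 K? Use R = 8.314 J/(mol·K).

k_S/k_T = (A_S/A_T)·exp[−(E_S−E_T)/(RT)] = (A_S/A_T)·exp[(E_T−E_S)/(RT)].
(E_T−E_S)/(RT) = (51.4−112)×10³/(8.314×728) = -60600/6053 = -10.01.
k_S/k_T = (1.16×10^8/1350)·exp(-10.01) = 85926 × 4.485×10^-5 = 3.85.
Since E_S > E_T, raising the temperature improves selectivity toward S.

3.85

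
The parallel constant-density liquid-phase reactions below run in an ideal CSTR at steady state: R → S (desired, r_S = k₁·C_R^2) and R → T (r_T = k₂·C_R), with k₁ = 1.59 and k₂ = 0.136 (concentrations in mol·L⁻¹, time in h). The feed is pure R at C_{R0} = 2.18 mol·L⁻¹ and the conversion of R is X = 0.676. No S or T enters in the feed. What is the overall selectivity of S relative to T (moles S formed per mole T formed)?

8.26

Exit C_R = C_{R0}(1−X) = 2.18×0.324 = 0.7063 mol·L⁻¹.
Rates in a CSTR are evaluated at the outlet concentration: r_S = 1.59×0.7063^2 = 0.7932, r_T = 0.136×0.7063 = 0.09606.
Overall selectivity = C_S/C_T = r_Sτ/(r_Tτ) = r_S/r_T = 8.26.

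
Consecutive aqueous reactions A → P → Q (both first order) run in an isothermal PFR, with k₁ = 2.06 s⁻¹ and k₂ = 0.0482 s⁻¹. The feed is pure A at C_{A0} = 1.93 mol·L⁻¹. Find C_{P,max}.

Evaluating C_P at τ_opt = ln(k₂/k₁)/(k₂−k₁) gives C_{P,max}/C_{A0} = (k₁/k₂)^[k₂/(k₂−k₁)].
= (2.06/0.0482)^(0.0482/(0.0482−2.06)) = (42.74)^(-0.02396) = 0.9140.
C_{P,max} = 0.9140×1.93 = 1.76 mol·L⁻¹.

1.76 mol·L⁻¹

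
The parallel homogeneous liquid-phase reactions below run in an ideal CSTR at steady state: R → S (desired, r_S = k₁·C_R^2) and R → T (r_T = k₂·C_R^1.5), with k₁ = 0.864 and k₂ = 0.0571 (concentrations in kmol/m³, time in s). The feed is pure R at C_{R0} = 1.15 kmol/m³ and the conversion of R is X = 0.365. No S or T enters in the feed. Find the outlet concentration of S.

0.390 kmol/m³

Exit C_R = C_{R0}(1−X) = 1.15×0.635 = 0.7302 kmol/m³.
Rates in a CSTR are evaluated at the outlet concentration: r_S = 0.864×0.7302^2 = 0.4607, r_T = 0.0571×0.7302^1.5 = 0.03563.
Fraction of consumed R going to S: r_S/(r_S+r_T) = 0.9282.
C_S = 0.9282·C_{R0}·X = 0.9282×1.15×0.365 = 0.390 kmol/m³.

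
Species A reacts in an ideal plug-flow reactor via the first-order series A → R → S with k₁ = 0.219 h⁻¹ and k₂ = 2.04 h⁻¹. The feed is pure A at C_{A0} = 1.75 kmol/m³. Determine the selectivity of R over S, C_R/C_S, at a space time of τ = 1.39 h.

0.452

Solving the coupled first-order balances gives C_R(τ) = [k₁/(k₂−k₁)]·C_{A0}·(e^(−k₁τ) − e^(−k₂τ)).
e^(−k₁τ) = e^(−0.219×1.39) = e^(−0.3044) = 0.7376; e^(−k₂τ) = e^(−2.836) = 0.05868.
C_R = 0.219×1.75/(2.04−0.219) × (0.7376−0.05868) = 0.2105×0.6789 = 0.1429 kmol/m³.
C_A = C_{A0}e^(−k₁τ) = 1.291 kmol/m³, so C_S = C_{A0}−C_A−C_R = 0.3164 kmol/m³; C_R/C_S = 0.452.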